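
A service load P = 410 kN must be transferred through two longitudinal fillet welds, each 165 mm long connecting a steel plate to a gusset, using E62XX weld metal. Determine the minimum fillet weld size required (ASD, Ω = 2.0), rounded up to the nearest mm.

w = 10 mm

E62XX → F_EXX = 620 MPa.
Total weld length L = 330 mm.
Required throat t_e = P × Ω / (0.6 F_EXX × L) = 410 × 2.0 / (0.6 × 620 × 330 × 10⁻³) = 6.68 mm.
Required leg w = t_e / 0.707 = 9.448 mm → use 10 mm.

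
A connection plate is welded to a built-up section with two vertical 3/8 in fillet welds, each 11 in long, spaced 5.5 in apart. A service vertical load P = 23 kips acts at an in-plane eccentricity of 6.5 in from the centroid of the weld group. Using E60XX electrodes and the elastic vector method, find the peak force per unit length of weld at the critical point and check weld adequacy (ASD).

f_max ≈ 2.99 kip/in; adequate

E60XX → F_EXX = 60 ksi.
Total weld length L_w = 22 in. Treat welds as unit-width lines.
Polar moment about centroid: J = 2[d³/12 + d(b/2)²] = 2[11³/12 + 11×2.75²] = 388.2 in³.
Direct shear f_v = P/L_w = 23 / 22 = 1.045 kip/in (vertical).
Torsion M = P·e = 23 × 6.5 = 149.5 kip·in.
Critical point at (x, y) = (2.75, 5.5) from centroid. f_tx = M·y/J = 2.118 kip/in; f_ty = M·x/J = 1.059 kip/in.
Resultant f_max = √[f_tx² + (f_v + f_ty)²] = √[2.118² + (1.045 + 1.059)²] = 2.986 kip/in.
Capacity per unit length: r_n/Ω = (1/2.0) × 0.6 × 60 × (0.707 × 0.375) = 4.772 kip/in.
2.986 ≤ 4.772 → adequate.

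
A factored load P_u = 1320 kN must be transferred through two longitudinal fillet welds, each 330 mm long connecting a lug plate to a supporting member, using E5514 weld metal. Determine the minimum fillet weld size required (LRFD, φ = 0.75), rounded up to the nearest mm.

w = 12 mm

E55XX → F_EXX = 550 MPa.
Total weld length L = 660 mm.
Required throat t_e = P_u / (φ × 0.6 F_EXX × L) = 1320 / (0.75 × 0.6 × 550 × 660 × 10⁻³) = 8.081 mm.
Required leg w = t_e / 0.707 = 11.43 mm → use 12 mm.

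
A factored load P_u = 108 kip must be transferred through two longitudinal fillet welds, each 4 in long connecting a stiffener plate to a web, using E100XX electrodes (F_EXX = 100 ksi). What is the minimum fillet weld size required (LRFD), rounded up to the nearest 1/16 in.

Total weld length L = 8 in.
Required throat t_e = P_u / (φ × 0.6 F_EXX × L) = 108 / (0.75 × 0.6 × 100 × 8) = 0.3 in.
Required leg w = t_e / 0.707 = 0.4243 in → use 7/16 in.

w = 7/16 in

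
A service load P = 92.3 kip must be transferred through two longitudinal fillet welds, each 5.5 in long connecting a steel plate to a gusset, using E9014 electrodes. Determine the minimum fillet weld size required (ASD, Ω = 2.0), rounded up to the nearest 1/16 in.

E90XX → F_EXX = 90 ksi.
Total weld length L = 11 in.
Required throat t_e = P × Ω / (0.6 F_EXX × L) = 92.3 × 2.0 / (0.6 × 90 × 11) = 0.3108 in.
Required leg w = t_e / 0.707 = 0.4396 in → use 1/2 in.

w = 1/2 in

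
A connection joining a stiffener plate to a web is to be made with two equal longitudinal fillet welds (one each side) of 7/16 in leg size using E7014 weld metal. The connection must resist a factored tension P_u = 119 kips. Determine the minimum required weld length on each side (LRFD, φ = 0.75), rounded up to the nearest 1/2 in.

L = 6.5 in on each side

E70XX → F_EXX = 70 ksi.
Throat t_e = 0.707 × 0.4375 = 0.3093 in.
φr_n = 0.75 × 0.6 × 70 × 0.3093 = 9.743 kips/in.
L_req = P_u / φr_n = 119 / 9.743 = 12.21 in total.
Per side: 12.21 / 2 = 6.107 in.
Round up → use L = 6.5 in on each side.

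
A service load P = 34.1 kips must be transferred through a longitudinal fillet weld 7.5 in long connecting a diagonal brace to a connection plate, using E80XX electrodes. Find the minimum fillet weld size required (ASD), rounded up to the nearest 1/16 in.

w = 5/16 in

E80XX → F_EXX = 80 ksi.
Total weld length L = 7.5 in.
Required throat t_e = P × Ω / (0.6 F_EXX × L) = 34.1 × 2.0 / (0.6 × 80 × 7.5) = 0.1894 in.
Required leg w = t_e / 0.707 = 0.268 in → use 5/16 in.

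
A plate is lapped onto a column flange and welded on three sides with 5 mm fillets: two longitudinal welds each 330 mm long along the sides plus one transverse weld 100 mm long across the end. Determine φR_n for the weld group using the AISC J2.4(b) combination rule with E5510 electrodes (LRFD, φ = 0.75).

φR_n ≈ 665 kN

E55XX → F_EXX = 550 MPa.
t_e = 0.707 × 5 = 3.535 mm.
R_nwl = 0.6 × 550 × 3.535 × 660 × 10⁻³ = 769.9 kN (longitudinal, 2 welds).
R_nwt = 0.6 × 550 × 3.535 × 100 × 10⁻³ = 116.7 kN (transverse, base value).
(i) R_nwl + R_nwt = 886.6 kN; (ii) 0.85 R_nwl + 1.5 R_nwt = 829.4 kN.
R_n = max = 886.6 kN [governs: (i)]; φR_n = 664.9 kN.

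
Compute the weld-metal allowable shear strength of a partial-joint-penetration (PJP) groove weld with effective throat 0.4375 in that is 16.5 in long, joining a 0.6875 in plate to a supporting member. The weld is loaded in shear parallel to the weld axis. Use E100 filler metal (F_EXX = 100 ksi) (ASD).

R_n/Ω ≈ 217 kips

Effective throat (given) t_e = 0.4375 in.
A_we = 0.4375 × 16.5 = 7.219 in².
F_nw = 0.6 F_EXX = 60 ksi.
R_n/Ω = (60 × 7.219) / 2.0 = 216.6 kips.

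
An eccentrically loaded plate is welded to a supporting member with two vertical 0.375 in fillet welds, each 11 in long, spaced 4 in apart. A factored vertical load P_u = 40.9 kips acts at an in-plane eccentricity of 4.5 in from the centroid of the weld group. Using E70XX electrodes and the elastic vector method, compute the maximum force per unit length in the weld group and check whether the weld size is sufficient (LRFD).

E70XX → F_EXX = 70 ksi.
Total weld length L_w = 22 in. Treat welds as unit-width lines.
Polar moment about centroid: J = 2[d³/12 + d(b/2)²] = 2[11³/12 + 11×2²] = 309.8 in³.
Direct shear f_v = P/L_w = 40.9 / 22 = 1.859 kip/in (vertical).
Torsion M = P·e = 40.9 × 4.5 = 184.05 kip·in.
Critical point at (x, y) = (2, 5.5) from centroid. f_tx = M·y/J = 3.267 kip/in; f_ty = M·x/J = 1.188 kip/in.
Resultant f_max = √[f_tx² + (f_v + f_ty)²] = √[3.267² + (1.859 + 1.188)²] = 4.468 kip/in.
Capacity per unit length: φr_n = 0.75 × 0.6 × 70 × (0.707 × 0.375) = 8.351 kip/in.
4.468 ≤ 8.351 → adequate.

f_max ≈ 4.47 kip/in; adequate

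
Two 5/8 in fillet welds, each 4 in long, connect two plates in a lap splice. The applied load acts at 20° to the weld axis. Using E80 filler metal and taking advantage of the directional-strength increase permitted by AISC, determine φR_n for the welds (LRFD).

E80XX → F_EXX = 80 ksi.
t_e = 0.707 × 0.625 = 0.4419 in; A_we = 0.4419 × 8 = 3.535 in².
Directional factor: 1.0 + 0.5 sin^1.5(20°) = 1.1.
F_nw = 0.6 × 80 × 1.1 = 52.8 ksi.
φR_n = 0.75 × 52.8 × 3.535 = 140 kips.

φR_n ≈ 140 kips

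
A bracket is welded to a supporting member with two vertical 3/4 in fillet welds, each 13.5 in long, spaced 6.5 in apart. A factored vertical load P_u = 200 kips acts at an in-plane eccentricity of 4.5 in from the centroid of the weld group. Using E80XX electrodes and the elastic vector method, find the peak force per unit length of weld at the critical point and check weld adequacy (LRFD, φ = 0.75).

E80XX → F_EXX = 80 ksi.
Total weld length L_w = 27 in. Treat welds as unit-width lines.
Polar moment about centroid: J = 2[d³/12 + d(b/2)²] = 2[13.5³/12 + 13.5×3.25²] = 695.2 in³.
Direct shear f_v = P/L_w = 200 / 27 = 7.407 kip/in (vertical).
Torsion M = P·e = 200 × 4.5 = 900 kip·in.
Critical point at (x, y) = (3.25, 6.75) from centroid. f_tx = M·y/J = 8.738 kip/in; f_ty = M·x/J = 4.207 kip/in.
Resultant f_max = √[f_tx² + (f_v + f_ty)²] = √[8.738² + (7.407 + 4.207)²] = 14.53 kip/in.
Capacity per unit length: φr_n = 0.75 × 0.6 × 80 × (0.707 × 0.75) = 19.09 kip/in.
14.53 ≤ 19.09 → adequate.

f_max ≈ 14.5 kip/in; adequate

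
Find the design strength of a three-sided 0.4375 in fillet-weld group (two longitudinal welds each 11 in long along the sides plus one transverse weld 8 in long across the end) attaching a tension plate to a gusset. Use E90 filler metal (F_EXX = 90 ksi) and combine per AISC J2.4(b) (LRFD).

φR_n ≈ 385 kip

t_e = 0.707 × 0.4375 = 0.3093 in.
R_nwl = 0.6 × 90 × 0.3093 × 22 = 367.5 kip (longitudinal, 2 welds).
R_nwt = 0.6 × 90 × 0.3093 × 8 = 133.6 kip (transverse, base value).
(i) R_nwl + R_nwt = 501.1 kip; (ii) 0.85 R_nwl + 1.5 R_nwt = 512.8 kip.
R_n = max = 512.8 kip [governs: (ii)]; φR_n = 384.6 kip.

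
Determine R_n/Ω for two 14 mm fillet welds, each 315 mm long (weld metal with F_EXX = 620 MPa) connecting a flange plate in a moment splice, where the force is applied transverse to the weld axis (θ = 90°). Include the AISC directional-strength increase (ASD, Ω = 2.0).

R_n/Ω ≈ 1740 kN

t_e = 0.707 × 14 = 9.898 mm; A_we = 9.898 × 630 = 6236 mm².
Directional factor: 1.0 + 0.5 sin^1.5(90°) = 1.5.
F_nw = 0.6 × 620 × 1.5 = 558 MPa.
R_n/Ω = (558 × 6236) / 2.0 × 10⁻³ = 1740 kN.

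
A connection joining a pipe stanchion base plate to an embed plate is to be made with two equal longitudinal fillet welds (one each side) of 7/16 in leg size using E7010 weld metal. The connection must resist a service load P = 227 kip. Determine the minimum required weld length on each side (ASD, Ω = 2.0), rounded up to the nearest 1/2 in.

L = 17.5 in on each side

E70XX → F_EXX = 70 ksi.
Throat t_e = 0.707 × 0.4375 = 0.3093 in.
r_n/Ω = (0.6 × 70 × 0.3093) / 2.0 = 6.496 kip/in.
L_req = P / (r_n/Ω) = 227 / 6.496 = 34.95 in total.
Per side: 34.95 / 2 = 17.47 in.
Round up → use L = 17.5 in on each side.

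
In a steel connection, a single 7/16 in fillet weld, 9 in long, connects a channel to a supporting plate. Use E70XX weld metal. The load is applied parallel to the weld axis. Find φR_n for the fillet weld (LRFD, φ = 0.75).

E70XX → F_EXX = 70 ksi.
Effective throat t_e = 0.707 × 0.4375 = 0.3093 in.
Total length L = 9 in; A_we = 0.3093 × 9 = 2.784 in².
F_nw = 0.6 F_EXX = 0.6 × 70 = 42 ksi.
φR_n = 0.75 × 42 × 2.784 = 87.69 kips.

φR_n ≈ 87.7 kips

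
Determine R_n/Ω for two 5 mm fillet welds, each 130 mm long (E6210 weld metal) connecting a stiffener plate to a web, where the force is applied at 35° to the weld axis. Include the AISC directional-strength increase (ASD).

R_n/Ω ≈ 208 kN

E62XX → F_EXX = 620 MPa.
t_e = 0.707 × 5 = 3.535 mm; A_we = 3.535 × 260 = 919.1 mm².
Directional factor: 1.0 + 0.5 sin^1.5(35°) = 1.217.
F_nw = 0.6 × 620 × 1.217 = 452.8 MPa.
R_n/Ω = (452.8 × 919.1) / 2.0 × 10⁻³ = 208.1 kN.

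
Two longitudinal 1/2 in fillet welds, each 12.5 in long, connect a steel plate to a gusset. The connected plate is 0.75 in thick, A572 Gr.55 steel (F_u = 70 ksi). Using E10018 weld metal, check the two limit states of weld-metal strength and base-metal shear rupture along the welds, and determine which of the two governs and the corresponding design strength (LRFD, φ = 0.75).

E100XX → F_EXX = 100 ksi.
t_e = 0.707 × 0.5 = 0.3535 in; L = 25 in.
Weld metal: φR_n = 0.75 × 0.6 × 100 × 0.3535 × 25 = 397.7 kip.
Base metal (shear rupture): φR_n = 0.75 × 0.6 × 70 × 0.75 × 25 = 590.6 kip.
Governing: weld metal.

φR_n ≈ 398 kip (weld metal governs)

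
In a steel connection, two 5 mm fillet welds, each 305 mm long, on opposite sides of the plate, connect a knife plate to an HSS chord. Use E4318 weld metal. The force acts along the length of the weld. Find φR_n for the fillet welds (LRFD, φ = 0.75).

φR_n ≈ 417 kN

E43XX → F_EXX = 430 MPa.
Effective throat t_e = 0.707 × 5 = 3.535 mm.
Total length L = 610 mm; A_we = 3.535 × 610 = 2156 mm².
F_nw = 0.6 F_EXX = 0.6 × 430 = 258 MPa.
φR_n = 0.75 × 258 × 2156 × 10⁻³ = 417.3 kN.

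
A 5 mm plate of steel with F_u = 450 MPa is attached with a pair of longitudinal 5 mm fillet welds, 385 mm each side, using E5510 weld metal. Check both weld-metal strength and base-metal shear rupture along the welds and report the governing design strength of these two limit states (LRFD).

E55XX → F_EXX = 550 MPa.
t_e = 0.707 × 5 = 3.535 mm; L = 770 mm.
Weld metal: φR_n = 0.75 × 0.6 × 550 × 3.535 × 770 × 10⁻³ = 673.7 kN.
Base metal (shear rupture): φR_n = 0.75 × 0.6 × 450 × 5 × 770 × 10⁻³ = 779.6 kN.
Governing: weld metal.

φR_n ≈ 674 kN (weld metal governs)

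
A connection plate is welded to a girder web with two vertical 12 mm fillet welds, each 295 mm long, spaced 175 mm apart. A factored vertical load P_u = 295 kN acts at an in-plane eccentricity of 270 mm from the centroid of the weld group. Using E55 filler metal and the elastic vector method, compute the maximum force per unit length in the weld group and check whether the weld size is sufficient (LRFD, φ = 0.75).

E55XX → F_EXX = 550 MPa.
Total weld length L_w = 590 mm. Treat welds as unit-width lines.
Polar moment about centroid: J = 2[d³/12 + d(b/2)²] = 2[295³/12 + 295×87.5²] = 8796000 mm³.
Direct shear f_v = P/L_w = 295×10³ / 590 = 500 N/mm (vertical).
Torsion M = P·e = 295×10³ × 270 = 79650000 N·mm.
Critical point at (x, y) = (87.5, 147.5) from centroid. f_tx = M·y/J = 1336 N/mm; f_ty = M·x/J = 792.3 N/mm.
Resultant f_max = √[f_tx² + (f_v + f_ty)²] = √[1336² + (500 + 792.3)²] = 1859 N/mm.
Capacity per unit length: φr_n = 0.75 × 0.6 × 550 × (0.707 × 12) = 2100 N/mm.
1859 ≤ 2100 → adequate.

f_max ≈ 1860 N/mm; adequate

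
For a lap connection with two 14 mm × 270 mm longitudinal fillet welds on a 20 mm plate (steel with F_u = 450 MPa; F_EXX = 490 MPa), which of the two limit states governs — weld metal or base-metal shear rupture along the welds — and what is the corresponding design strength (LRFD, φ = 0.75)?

t_e = 0.707 × 14 = 9.898 mm; L = 540 mm.
Weld metal: φR_n = 0.75 × 0.6 × 490 × 9.898 × 540 × 10⁻³ = 1179 kN.
Base metal (shear rupture): φR_n = 0.75 × 0.6 × 450 × 20 × 540 × 10⁻³ = 2187 kN.
Governing: weld metal.

φR_n ≈ 1180 kN (weld metal governs)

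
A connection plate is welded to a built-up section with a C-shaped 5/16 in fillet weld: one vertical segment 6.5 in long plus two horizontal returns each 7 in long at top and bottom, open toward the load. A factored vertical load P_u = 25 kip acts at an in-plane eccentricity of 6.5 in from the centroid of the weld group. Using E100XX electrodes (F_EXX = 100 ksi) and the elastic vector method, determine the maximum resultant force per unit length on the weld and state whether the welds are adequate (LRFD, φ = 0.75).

Total weld length L_w = 20.5 in. Treat welds as unit-width lines.
Centroid: x̄ = 2×7×3.5 / 20.5 = 2.39 in from the vertical weld.
Polar moment about centroid: J = I_x + I_y = [6.5³/12 + 2×7×3.25²] + [6.5×2.39² + 2(7³/12 + 7×1.11²)] = 282.3 in³.
Direct shear f_v = P/L_w = 25 / 20.5 = 1.22 kip/in (vertical).
Torsion M = P·e = 25 × 6.5 = 162.5 kip·in.
Critical point at (x, y) = (4.61, 3.25) from centroid. f_tx = M·y/J = 1.871 kip/in; f_ty = M·x/J = 2.653 kip/in.
Resultant f_max = √[f_tx² + (f_v + f_ty)²] = √[1.871² + (1.22 + 2.653)²] = 4.301 kip/in.
Capacity per unit length: φr_n = 0.75 × 0.6 × 100 × (0.707 × 0.3125) = 9.942 kip/in.
4.301 ≤ 9.942 → adequate.

f_max ≈ 4.3 kip/in; adequate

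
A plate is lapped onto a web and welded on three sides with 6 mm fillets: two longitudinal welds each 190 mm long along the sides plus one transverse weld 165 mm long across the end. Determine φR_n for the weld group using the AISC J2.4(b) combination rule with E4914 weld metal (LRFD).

φR_n ≈ 534 kN

E49XX → F_EXX = 490 MPa.
t_e = 0.707 × 6 = 4.242 mm.
R_nwl = 0.6 × 490 × 4.242 × 380 × 10⁻³ = 473.9 kN (longitudinal, 2 welds).
R_nwt = 0.6 × 490 × 4.242 × 165 × 10⁻³ = 205.8 kN (transverse, base value).
(i) R_nwl + R_nwt = 679.7 kN; (ii) 0.85 R_nwl + 1.5 R_nwt = 711.5 kN.
R_n = max = 711.5 kN [governs: (ii)]; φR_n = 533.6 kN.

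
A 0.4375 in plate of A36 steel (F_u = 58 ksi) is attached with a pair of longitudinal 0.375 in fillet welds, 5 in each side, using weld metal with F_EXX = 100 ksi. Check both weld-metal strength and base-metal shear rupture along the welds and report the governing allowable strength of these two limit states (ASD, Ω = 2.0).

R_n/Ω ≈ 76.1 kip (base-metal shear rupture governs)

t_e = 0.707 × 0.375 = 0.2651 in; L = 10 in.
Weld metal: R_n/Ω = (1/2.0) × 0.6 × 100 × 0.2651 × 10 = 79.54 kip.
Base metal (shear rupture): R_n/Ω = (1/2.0) × 0.6 × 58 × 0.4375 × 10 = 76.12 kip.
Governing: base-metal shear rupture.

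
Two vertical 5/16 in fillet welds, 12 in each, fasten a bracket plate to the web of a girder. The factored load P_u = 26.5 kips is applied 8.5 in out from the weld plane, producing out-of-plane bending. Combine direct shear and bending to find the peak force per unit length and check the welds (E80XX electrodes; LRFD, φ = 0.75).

f_max ≈ 4.82 kip/in; adequate

E80XX → F_EXX = 80 ksi.
L_w = 2 × 12 = 24 in; section modulus (unit throat) S = 2 × L²/6 = 48 in².
Direct shear f_v = P/L_w = 26.5/24 = 1.104 kip/in.
Moment M = P × e = 26.5 × 8.5 = 225.25 kip·in; bending f_b = M/S = 4.693 kip/in.
f_max = √(f_v² + f_b²) = √(1.104² + 4.693²) = 4.821 kip/in.
φr_n = 0.75 × 0.6 × 80 × (0.707 × 0.3125) = 7.954 kip/in → adequate.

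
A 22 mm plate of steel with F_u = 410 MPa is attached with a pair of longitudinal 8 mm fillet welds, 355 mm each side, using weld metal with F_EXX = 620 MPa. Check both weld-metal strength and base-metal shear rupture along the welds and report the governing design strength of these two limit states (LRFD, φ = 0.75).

φR_n ≈ 1120 kN (weld metal governs)

t_e = 0.707 × 8 = 5.656 mm; L = 710 mm.
Weld metal: φR_n = 0.75 × 0.6 × 620 × 5.656 × 710 × 10⁻³ = 1120 kN.
Base metal (shear rupture): φR_n = 0.75 × 0.6 × 410 × 22 × 710 × 10⁻³ = 2882 kN.
Governing: weld metal.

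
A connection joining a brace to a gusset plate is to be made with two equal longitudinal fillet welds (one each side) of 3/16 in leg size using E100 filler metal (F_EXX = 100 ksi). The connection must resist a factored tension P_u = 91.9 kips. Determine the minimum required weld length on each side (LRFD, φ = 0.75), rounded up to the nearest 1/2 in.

Throat t_e = 0.707 × 0.1875 = 0.1326 in.
φr_n = 0.75 × 0.6 × 100 × 0.1326 = 5.965 kips/in.
L_req = P_u / φr_n = 91.9 / 5.965 = 15.41 in total.
Per side: 15.41 / 2 = 7.703 in.
Round up → use L = 8 in on each side.

L = 8 in on each side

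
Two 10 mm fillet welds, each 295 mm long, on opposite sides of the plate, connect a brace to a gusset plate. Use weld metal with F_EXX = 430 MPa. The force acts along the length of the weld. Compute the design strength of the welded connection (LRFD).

Effective throat t_e = 0.707 × 10 = 7.07 mm.
Total length L = 590 mm; A_we = 7.07 × 590 = 4171 mm².
F_nw = 0.6 F_EXX = 0.6 × 430 = 258 MPa.
φR_n = 0.75 × 258 × 4171 × 10⁻³ = 807.1 kN.

φR_n ≈ 807 kN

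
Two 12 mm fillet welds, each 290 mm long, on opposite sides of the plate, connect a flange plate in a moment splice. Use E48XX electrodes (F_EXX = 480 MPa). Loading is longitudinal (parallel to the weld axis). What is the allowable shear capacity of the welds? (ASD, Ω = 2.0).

R_n/Ω ≈ 709 kN

Effective throat t_e = 0.707 × 12 = 8.484 mm.
Total length L = 580 mm; A_we = 8.484 × 580 = 4921 mm².
F_nw = 0.6 F_EXX = 0.6 × 480 = 288 MPa.
R_n = 288 × 4921 × 10⁻³ = 1417 kN; R_n/Ω = 1417/2.0 = 708.6 kN.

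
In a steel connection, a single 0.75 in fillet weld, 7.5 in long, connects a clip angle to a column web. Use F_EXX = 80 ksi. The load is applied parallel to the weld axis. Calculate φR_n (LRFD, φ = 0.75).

Effective throat t_e = 0.707 × 0.75 = 0.5302 in.
Total length L = 7.5 in; A_we = 0.5302 × 7.5 = 3.977 in².
F_nw = 0.6 F_EXX = 0.6 × 80 = 48 ksi.
φR_n = 0.75 × 48 × 3.977 = 143.2 kips.

φR_n ≈ 143 kips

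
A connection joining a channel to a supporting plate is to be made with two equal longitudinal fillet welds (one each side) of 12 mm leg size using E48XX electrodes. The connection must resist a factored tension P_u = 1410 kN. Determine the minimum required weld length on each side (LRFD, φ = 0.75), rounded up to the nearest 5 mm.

L = 385 mm on each side

E48XX → F_EXX = 480 MPa.
Throat t_e = 0.707 × 12 = 8.484 mm.
φr_n = 0.75 × 0.6 × 480 × 8.484 × 10⁻³ = 1.833 kN/mm.
L_req = P_u / φr_n = 1410 / 1.833 = 769.4 mm total.
Per side: 769.4 / 2 = 384.7 mm.
Round up → use L = 385 mm on each side.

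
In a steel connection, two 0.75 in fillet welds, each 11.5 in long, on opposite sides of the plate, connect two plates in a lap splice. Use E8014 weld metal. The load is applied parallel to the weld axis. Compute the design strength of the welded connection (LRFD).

E80XX → F_EXX = 80 ksi.
Effective throat t_e = 0.707 × 0.75 = 0.5302 in.
Total length L = 23 in; A_we = 0.5302 × 23 = 12.2 in².
F_nw = 0.6 F_EXX = 0.6 × 80 = 48 ksi.
φR_n = 0.75 × 48 × 12.2 = 439 kip.

φR_n ≈ 439 kip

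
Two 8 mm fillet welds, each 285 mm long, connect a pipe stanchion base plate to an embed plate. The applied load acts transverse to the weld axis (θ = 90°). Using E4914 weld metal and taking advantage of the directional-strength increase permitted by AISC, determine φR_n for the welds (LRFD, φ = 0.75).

E49XX → F_EXX = 490 MPa.
t_e = 0.707 × 8 = 5.656 mm; A_we = 5.656 × 570 = 3224 mm².
Directional factor: 1.0 + 0.5 sin^1.5(90°) = 1.5.
F_nw = 0.6 × 490 × 1.5 = 441 MPa.
φR_n = 0.75 × 441 × 3224 × 10⁻³ = 1066 kN.

φR_n ≈ 1070 kN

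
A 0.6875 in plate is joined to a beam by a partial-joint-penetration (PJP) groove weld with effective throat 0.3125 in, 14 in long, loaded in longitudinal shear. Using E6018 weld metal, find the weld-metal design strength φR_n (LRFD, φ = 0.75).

φR_n ≈ 118 kips

E60XX → F_EXX = 60 ksi.
Effective throat (given) t_e = 0.3125 in.
A_we = 0.3125 × 14 = 4.375 in².
F_nw = 0.6 F_EXX = 36 ksi.
φR_n = 0.75 × 36 × 4.375 = 118.1 kips.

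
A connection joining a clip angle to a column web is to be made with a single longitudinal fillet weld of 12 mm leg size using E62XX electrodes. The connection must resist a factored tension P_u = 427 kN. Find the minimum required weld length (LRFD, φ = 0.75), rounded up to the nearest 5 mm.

E62XX → F_EXX = 620 MPa.
Throat t_e = 0.707 × 12 = 8.484 mm.
φr_n = 0.75 × 0.6 × 620 × 8.484 × 10⁻³ = 2.367 kN/mm.
L_req = P_u / φr_n = 427 / 2.367 = 180.4 mm total.
Round up → use L = 185 mm.

L = 185 mm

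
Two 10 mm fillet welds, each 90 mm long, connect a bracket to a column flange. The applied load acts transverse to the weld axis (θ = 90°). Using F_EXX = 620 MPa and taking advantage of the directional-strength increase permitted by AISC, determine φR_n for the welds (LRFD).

φR_n ≈ 533 kN

t_e = 0.707 × 10 = 7.07 mm; A_we = 7.07 × 180 = 1273 mm².
Directional factor: 1.0 + 0.5 sin^1.5(90°) = 1.5.
F_nw = 0.6 × 620 × 1.5 = 558 MPa.
φR_n = 0.75 × 558 × 1273 × 10⁻³ = 532.6 kN.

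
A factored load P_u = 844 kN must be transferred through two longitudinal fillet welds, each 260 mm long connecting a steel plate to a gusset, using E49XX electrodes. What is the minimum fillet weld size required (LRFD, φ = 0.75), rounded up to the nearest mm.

w = 11 mm

E49XX → F_EXX = 490 MPa.
Total weld length L = 520 mm.
Required throat t_e = P_u / (φ × 0.6 F_EXX × L) = 844 / (0.75 × 0.6 × 490 × 520 × 10⁻³) = 7.361 mm.
Required leg w = t_e / 0.707 = 10.41 mm → use 11 mm.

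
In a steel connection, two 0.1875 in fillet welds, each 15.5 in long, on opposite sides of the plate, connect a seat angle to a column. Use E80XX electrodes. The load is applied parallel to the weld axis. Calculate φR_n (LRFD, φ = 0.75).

E80XX → F_EXX = 80 ksi.
Effective throat t_e = 0.707 × 0.1875 = 0.1326 in.
Total length L = 31 in; A_we = 0.1326 × 31 = 4.109 in².
F_nw = 0.6 F_EXX = 0.6 × 80 = 48 ksi.
φR_n = 0.75 × 48 × 4.109 = 147.9 kip.

φR_n ≈ 148 kip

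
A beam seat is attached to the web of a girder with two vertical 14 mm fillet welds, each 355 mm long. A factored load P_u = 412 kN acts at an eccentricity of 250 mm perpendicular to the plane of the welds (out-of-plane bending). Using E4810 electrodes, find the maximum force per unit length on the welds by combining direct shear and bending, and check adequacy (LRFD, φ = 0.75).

f_max ≈ 2520 N/mm; NOT adequate

E48XX → F_EXX = 480 MPa.
L_w = 2 × 355 = 710 mm; section modulus (unit throat) S = 2 × L²/6 = 42010 mm².
Direct shear f_v = P/L_w = 412×10³/710 = 580.3 N/mm.
Moment M = P × e = 412×10³ × 250 = 103000000 N·mm; bending f_b = M/S = 2452 N/mm.
f_max = √(f_v² + f_b²) = √(580.3² + 2452²) = 2520 N/mm.
φr_n = 0.75 × 0.6 × 480 × (0.707 × 14) = 2138 N/mm → NOT adequate.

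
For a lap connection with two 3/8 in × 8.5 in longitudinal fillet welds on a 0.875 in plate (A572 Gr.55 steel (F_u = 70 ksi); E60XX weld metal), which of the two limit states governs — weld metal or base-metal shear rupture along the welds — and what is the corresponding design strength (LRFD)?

φR_n ≈ 122 kips (weld metal governs)

E60XX → F_EXX = 60 ksi.
t_e = 0.707 × 0.375 = 0.2651 in; L = 17 in.
Weld metal: φR_n = 0.75 × 0.6 × 60 × 0.2651 × 17 = 121.7 kips.
Base metal (shear rupture): φR_n = 0.75 × 0.6 × 70 × 0.875 × 17 = 468.6 kips.
Governing: weld metal.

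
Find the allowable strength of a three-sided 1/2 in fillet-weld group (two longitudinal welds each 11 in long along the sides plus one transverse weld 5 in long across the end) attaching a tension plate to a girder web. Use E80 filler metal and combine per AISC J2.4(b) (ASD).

R_n/Ω ≈ 229 kips

E80XX → F_EXX = 80 ksi.
t_e = 0.707 × 0.5 = 0.3535 in.
R_nwl = 0.6 × 80 × 0.3535 × 22 = 373.3 kips (longitudinal, 2 welds).
R_nwt = 0.6 × 80 × 0.3535 × 5 = 84.84 kips (transverse, base value).
(i) R_nwl + R_nwt = 458.1 kips; (ii) 0.85 R_nwl + 1.5 R_nwt = 444.6 kips.
R_n = max = 458.1 kips [governs: (i)]; R_n/Ω = 229.1 kips.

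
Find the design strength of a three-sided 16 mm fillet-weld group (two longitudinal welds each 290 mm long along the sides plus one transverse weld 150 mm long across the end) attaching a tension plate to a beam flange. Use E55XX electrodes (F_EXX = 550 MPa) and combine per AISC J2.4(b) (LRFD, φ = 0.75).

φR_n ≈ 2040 kN

t_e = 0.707 × 16 = 11.31 mm.
R_nwl = 0.6 × 550 × 11.31 × 580 × 10⁻³ = 2165 kN (longitudinal, 2 welds).
R_nwt = 0.6 × 550 × 11.31 × 150 × 10⁻³ = 559.9 kN (transverse, base value).
(i) R_nwl + R_nwt = 2725 kN; (ii) 0.85 R_nwl + 1.5 R_nwt = 2680 kN.
R_n = max = 2725 kN [governs: (i)]; φR_n = 2044 kN.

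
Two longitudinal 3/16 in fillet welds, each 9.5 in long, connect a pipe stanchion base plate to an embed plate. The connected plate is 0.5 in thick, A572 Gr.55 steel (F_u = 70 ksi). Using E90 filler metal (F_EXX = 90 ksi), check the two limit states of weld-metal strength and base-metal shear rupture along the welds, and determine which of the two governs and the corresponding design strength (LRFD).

φR_n ≈ 102 kips (weld metal governs)

t_e = 0.707 × 0.1875 = 0.1326 in; L = 19 in.
Weld metal: φR_n = 0.75 × 0.6 × 90 × 0.1326 × 19 = 102 kips.
Base metal (shear rupture): φR_n = 0.75 × 0.6 × 70 × 0.5 × 19 = 299.2 kips.
Governing: weld metal.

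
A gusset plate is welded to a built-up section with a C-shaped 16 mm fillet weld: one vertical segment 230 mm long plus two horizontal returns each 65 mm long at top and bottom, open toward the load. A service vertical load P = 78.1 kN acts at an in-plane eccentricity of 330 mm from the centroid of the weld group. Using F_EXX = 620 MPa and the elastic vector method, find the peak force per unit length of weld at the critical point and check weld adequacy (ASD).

f_max ≈ 1250 N/mm; adequate

Total weld length L_w = 360 mm. Treat welds as unit-width lines.
Centroid: x̄ = 2×65×32.5 / 360 = 11.74 mm from the vertical weld.
Polar moment about centroid: J = I_x + I_y = [230³/12 + 2×65×115²] + [230×11.74² + 2(65³/12 + 65×20.76²)] = 2867000 mm³.
Direct shear f_v = P/L_w = 78.1×10³ / 360 = 216.9 N/mm (vertical).
Torsion M = P·e = 78.1×10³ × 330 = 25773000 N·mm.
Critical point at (x, y) = (53.26, 115) from centroid. f_tx = M·y/J = 1034 N/mm; f_ty = M·x/J = 478.9 N/mm.
Resultant f_max = √[f_tx² + (f_v + f_ty)²] = √[1034² + (216.9 + 478.9)²] = 1246 N/mm.
Capacity per unit length: r_n/Ω = (1/2.0) × 0.6 × 620 × (0.707 × 16) = 2104 N/mm.
1246 ≤ 2104 → adequate.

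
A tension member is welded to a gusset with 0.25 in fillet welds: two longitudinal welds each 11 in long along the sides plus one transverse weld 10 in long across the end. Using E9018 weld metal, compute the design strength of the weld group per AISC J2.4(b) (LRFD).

E90XX → F_EXX = 90 ksi.
t_e = 0.707 × 0.25 = 0.1767 in.
R_nwl = 0.6 × 90 × 0.1767 × 22 = 210 kips (longitudinal, 2 welds).
R_nwt = 0.6 × 90 × 0.1767 × 10 = 95.44 kips (transverse, base value).
(i) R_nwl + R_nwt = 305.4 kips; (ii) 0.85 R_nwl + 1.5 R_nwt = 321.6 kips.
R_n = max = 321.6 kips [governs: (ii)]; φR_n = 241.2 kips.

φR_n ≈ 241 kips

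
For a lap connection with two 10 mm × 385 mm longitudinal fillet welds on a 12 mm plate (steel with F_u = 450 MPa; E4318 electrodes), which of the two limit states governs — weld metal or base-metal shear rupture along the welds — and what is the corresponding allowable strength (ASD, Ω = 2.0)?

E43XX → F_EXX = 430 MPa.
t_e = 0.707 × 10 = 7.07 mm; L = 770 mm.
Weld metal: R_n/Ω = (1/2.0) × 0.6 × 430 × 7.07 × 770 × 10⁻³ = 702.3 kN.
Base metal (shear rupture): R_n/Ω = (1/2.0) × 0.6 × 450 × 12 × 770 × 10⁻³ = 1247 kN.
Governing: weld metal.

R_n/Ω ≈ 702 kN (weld metal governs)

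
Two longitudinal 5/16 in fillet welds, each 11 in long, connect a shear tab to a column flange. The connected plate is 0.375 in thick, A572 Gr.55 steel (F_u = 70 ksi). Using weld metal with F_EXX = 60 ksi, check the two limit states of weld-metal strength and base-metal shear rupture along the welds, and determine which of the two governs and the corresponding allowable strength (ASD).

t_e = 0.707 × 0.3125 = 0.2209 in; L = 22 in.
Weld metal: R_n/Ω = (1/2.0) × 0.6 × 60 × 0.2209 × 22 = 87.49 kip.
Base metal (shear rupture): R_n/Ω = (1/2.0) × 0.6 × 70 × 0.375 × 22 = 173.2 kip.
Governing: weld metal.

R_n/Ω ≈ 87.5 kip (weld metal governs)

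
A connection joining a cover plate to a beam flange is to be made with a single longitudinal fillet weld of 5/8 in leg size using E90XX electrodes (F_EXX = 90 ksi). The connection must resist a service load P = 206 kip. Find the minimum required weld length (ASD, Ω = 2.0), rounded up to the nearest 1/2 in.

Throat t_e = 0.707 × 0.625 = 0.4419 in.
r_n/Ω = (0.6 × 90 × 0.4419) / 2.0 = 11.93 kip/in.
L_req = P / (r_n/Ω) = 206 / 11.93 = 17.27 in total.
Round up → use L = 17.5 in.

L = 17.5 in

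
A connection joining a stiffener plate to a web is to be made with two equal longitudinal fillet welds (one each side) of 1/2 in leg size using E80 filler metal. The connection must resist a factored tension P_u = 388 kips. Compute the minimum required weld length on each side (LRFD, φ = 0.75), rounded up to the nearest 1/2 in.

E80XX → F_EXX = 80 ksi.
Throat t_e = 0.707 × 0.5 = 0.3535 in.
φr_n = 0.75 × 0.6 × 80 × 0.3535 = 12.73 kips/in.
L_req = P_u / φr_n = 388 / 12.73 = 30.49 in total.
Per side: 30.49 / 2 = 15.24 in.
Round up → use L = 15.5 in on each side.

L = 15.5 in on each side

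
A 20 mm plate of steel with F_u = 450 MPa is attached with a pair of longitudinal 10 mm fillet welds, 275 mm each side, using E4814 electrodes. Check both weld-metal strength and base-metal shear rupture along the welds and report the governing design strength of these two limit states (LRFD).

E48XX → F_EXX = 480 MPa.
t_e = 0.707 × 10 = 7.07 mm; L = 550 mm.
Weld metal: φR_n = 0.75 × 0.6 × 480 × 7.07 × 550 × 10⁻³ = 839.9 kN.
Base metal (shear rupture): φR_n = 0.75 × 0.6 × 450 × 20 × 550 × 10⁻³ = 2228 kN.
Governing: weld metal.

φR_n ≈ 840 kN (weld metal governs)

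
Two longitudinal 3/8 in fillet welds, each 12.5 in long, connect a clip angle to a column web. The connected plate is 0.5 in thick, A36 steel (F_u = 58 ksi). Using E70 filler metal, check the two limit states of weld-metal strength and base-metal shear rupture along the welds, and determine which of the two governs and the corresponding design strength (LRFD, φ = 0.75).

φR_n ≈ 209 kips (weld metal governs)

E70XX → F_EXX = 70 ksi.
t_e = 0.707 × 0.375 = 0.2651 in; L = 25 in.
Weld metal: φR_n = 0.75 × 0.6 × 70 × 0.2651 × 25 = 208.8 kips.
Base metal (shear rupture): φR_n = 0.75 × 0.6 × 58 × 0.5 × 25 = 326.2 kips.
Governing: weld metal.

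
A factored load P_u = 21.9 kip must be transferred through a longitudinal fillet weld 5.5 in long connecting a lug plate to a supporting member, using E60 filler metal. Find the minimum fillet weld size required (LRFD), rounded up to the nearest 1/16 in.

E60XX → F_EXX = 60 ksi.
Total weld length L = 5.5 in.
Required throat t_e = P_u / (φ × 0.6 F_EXX × L) = 21.9 / (0.75 × 0.6 × 60 × 5.5) = 0.1475 in.
Required leg w = t_e / 0.707 = 0.2086 in → use 1/4 in.

w = 1/4 in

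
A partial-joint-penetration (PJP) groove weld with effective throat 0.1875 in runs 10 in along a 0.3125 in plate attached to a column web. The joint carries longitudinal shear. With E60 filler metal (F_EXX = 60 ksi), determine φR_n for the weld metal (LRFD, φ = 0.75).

φR_n ≈ 50.6 kips

Effective throat (given) t_e = 0.1875 in.
A_we = 0.1875 × 10 = 1.875 in².
F_nw = 0.6 F_EXX = 36 ksi.
φR_n = 0.75 × 36 × 1.875 = 50.62 kips.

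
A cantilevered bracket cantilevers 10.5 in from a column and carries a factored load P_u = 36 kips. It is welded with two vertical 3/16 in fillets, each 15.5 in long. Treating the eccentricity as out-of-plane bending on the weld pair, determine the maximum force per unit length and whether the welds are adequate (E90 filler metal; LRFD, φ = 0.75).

E90XX → F_EXX = 90 ksi.
L_w = 2 × 15.5 = 31 in; section modulus (unit throat) S = 2 × L²/6 = 80.08 in².
Direct shear f_v = P/L_w = 36/31 = 1.161 kip/in.
Moment M = P × e = 36 × 10.5 = 378 kip·in; bending f_b = M/S = 4.72 kip/in.
f_max = √(f_v² + f_b²) = √(1.161² + 4.72²) = 4.861 kip/in.
φr_n = 0.75 × 0.6 × 90 × (0.707 × 0.1875) = 5.369 kip/in → adequate.

f_max ≈ 4.86 kip/in; adequate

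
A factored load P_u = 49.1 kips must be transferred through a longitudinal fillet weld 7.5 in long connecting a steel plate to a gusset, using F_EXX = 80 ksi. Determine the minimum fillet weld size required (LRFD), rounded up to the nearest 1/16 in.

w = 5/16 in

Total weld length L = 7.5 in.
Required throat t_e = P_u / (φ × 0.6 F_EXX × L) = 49.1 / (0.75 × 0.6 × 80 × 7.5) = 0.1819 in.
Required leg w = t_e / 0.707 = 0.2572 in → use 5/16 in.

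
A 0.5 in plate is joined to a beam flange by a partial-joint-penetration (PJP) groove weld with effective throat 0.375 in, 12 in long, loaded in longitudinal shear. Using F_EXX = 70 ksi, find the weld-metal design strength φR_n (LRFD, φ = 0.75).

Effective throat (given) t_e = 0.375 in.
A_we = 0.375 × 12 = 4.5 in².
F_nw = 0.6 F_EXX = 42 ksi.
φR_n = 0.75 × 42 × 4.5 = 141.8 kips.

φR_n ≈ 142 kips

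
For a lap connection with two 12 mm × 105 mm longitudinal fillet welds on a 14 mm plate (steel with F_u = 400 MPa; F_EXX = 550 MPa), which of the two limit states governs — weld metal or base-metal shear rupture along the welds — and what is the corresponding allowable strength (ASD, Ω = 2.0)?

t_e = 0.707 × 12 = 8.484 mm; L = 210 mm.
Weld metal: R_n/Ω = (1/2.0) × 0.6 × 550 × 8.484 × 210 × 10⁻³ = 294 kN.
Base metal (shear rupture): R_n/Ω = (1/2.0) × 0.6 × 400 × 14 × 210 × 10⁻³ = 352.8 kN.
Governing: weld metal.

R_n/Ω ≈ 294 kN (weld metal governs)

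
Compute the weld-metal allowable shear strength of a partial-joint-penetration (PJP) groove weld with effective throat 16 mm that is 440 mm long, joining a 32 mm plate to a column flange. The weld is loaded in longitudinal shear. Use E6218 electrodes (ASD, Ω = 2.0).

E62XX → F_EXX = 620 MPa.
Effective throat (given) t_e = 16 mm.
A_we = 16 × 440 = 7040 mm².
F_nw = 0.6 F_EXX = 372 MPa.
R_n/Ω = (372 × 7040) / 2.0 × 10⁻³ = 1309 kN.

R_n/Ω ≈ 1310 kN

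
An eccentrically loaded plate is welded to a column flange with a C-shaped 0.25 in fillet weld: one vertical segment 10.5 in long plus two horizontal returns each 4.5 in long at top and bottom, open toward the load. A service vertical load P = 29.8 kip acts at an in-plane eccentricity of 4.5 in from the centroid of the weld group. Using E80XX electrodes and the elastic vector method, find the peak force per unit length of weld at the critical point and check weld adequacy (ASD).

E80XX → F_EXX = 80 ksi.
Total weld length L_w = 19.5 in. Treat welds as unit-width lines.
Centroid: x̄ = 2×4.5×2.25 / 19.5 = 1.038 in from the vertical weld.
Polar moment about centroid: J = I_x + I_y = [10.5³/12 + 2×4.5×5.25²] + [10.5×1.038² + 2(4.5³/12 + 4.5×1.212²)] = 384.3 in³.
Direct shear f_v = P/L_w = 29.8 / 19.5 = 1.528 kip/in (vertical).
Torsion M = P·e = 29.8 × 4.5 = 134.1 kip·in.
Critical point at (x, y) = (3.462, 5.25) from centroid. f_tx = M·y/J = 1.832 kip/in; f_ty = M·x/J = 1.208 kip/in.
Resultant f_max = √[f_tx² + (f_v + f_ty)²] = √[1.832² + (1.528 + 1.208)²] = 3.293 kip/in.
Capacity per unit length: r_n/Ω = (1/2.0) × 0.6 × 80 × (0.707 × 0.25) = 4.242 kip/in.
3.293 ≤ 4.242 → adequate.

f_max ≈ 3.29 kip/in; adequate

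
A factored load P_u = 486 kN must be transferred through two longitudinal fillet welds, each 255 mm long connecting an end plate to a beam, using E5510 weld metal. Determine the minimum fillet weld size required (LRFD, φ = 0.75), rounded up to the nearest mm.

w = 6 mm

E55XX → F_EXX = 550 MPa.
Total weld length L = 510 mm.
Required throat t_e = P_u / (φ × 0.6 F_EXX × L) = 486 / (0.75 × 0.6 × 550 × 510 × 10⁻³) = 3.85 mm.
Required leg w = t_e / 0.707 = 5.446 mm → use 6 mm.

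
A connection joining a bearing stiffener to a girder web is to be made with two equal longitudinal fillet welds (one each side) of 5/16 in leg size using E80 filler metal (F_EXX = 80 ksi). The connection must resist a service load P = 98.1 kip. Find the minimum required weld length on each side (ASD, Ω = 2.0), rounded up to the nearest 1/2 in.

L = 9.5 in on each side

Throat t_e = 0.707 × 0.3125 = 0.2209 in.
r_n/Ω = (0.6 × 80 × 0.2209) / 2.0 = 5.302 kip/in.
L_req = P / (r_n/Ω) = 98.1 / 5.302 = 18.5 in total.
Per side: 18.5 / 2 = 9.25 in.
Round up → use L = 9.5 in on each side.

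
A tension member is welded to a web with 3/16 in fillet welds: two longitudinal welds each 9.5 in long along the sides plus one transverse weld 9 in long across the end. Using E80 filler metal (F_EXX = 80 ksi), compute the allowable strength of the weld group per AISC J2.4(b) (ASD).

t_e = 0.707 × 0.1875 = 0.1326 in.
R_nwl = 0.6 × 80 × 0.1326 × 19 = 120.9 kips (longitudinal, 2 welds).
R_nwt = 0.6 × 80 × 0.1326 × 9 = 57.27 kips (transverse, base value).
(i) R_nwl + R_nwt = 178.2 kips; (ii) 0.85 R_nwl + 1.5 R_nwt = 188.7 kips.
R_n = max = 188.7 kips [governs: (ii)]; R_n/Ω = 94.33 kips.

R_n/Ω ≈ 94.3 kips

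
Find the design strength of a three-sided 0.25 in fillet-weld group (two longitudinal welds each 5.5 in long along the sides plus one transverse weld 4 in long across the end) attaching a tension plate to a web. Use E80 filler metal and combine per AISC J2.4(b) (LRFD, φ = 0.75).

E80XX → F_EXX = 80 ksi.
t_e = 0.707 × 0.25 = 0.1767 in.
R_nwl = 0.6 × 80 × 0.1767 × 11 = 93.32 kips (longitudinal, 2 welds).
R_nwt = 0.6 × 80 × 0.1767 × 4 = 33.94 kips (transverse, base value).
(i) R_nwl + R_nwt = 127.3 kips; (ii) 0.85 R_nwl + 1.5 R_nwt = 130.2 kips.
R_n = max = 130.2 kips [governs: (ii)]; φR_n = 97.67 kips.

φR_n ≈ 97.7 kips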